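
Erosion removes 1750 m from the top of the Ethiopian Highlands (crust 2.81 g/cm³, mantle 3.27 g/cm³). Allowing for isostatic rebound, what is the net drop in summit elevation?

246 m

Rebound u = e ρ_c/ρ_m = 1750 m × 2.81/3.27 = 1504 m.
Net surface drop = e − u = 1750 m − 1504 m = e (ρ_m − ρ_c)/ρ_m = 246 m.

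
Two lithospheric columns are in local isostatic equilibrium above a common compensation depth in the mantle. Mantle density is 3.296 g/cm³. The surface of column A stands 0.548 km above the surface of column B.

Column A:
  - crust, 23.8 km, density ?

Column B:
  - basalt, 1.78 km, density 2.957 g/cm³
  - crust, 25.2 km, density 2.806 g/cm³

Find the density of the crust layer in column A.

2.68 g/cm³

Take the compensation level at the base of the deeper column (depth z_c below the surface of column A) and equate Σ ρ_i t_i down to z_c; mantle fills any gap and the z_c terms cancel.
Column A: 23.8×ρ + (z_c − 23.8)×3.296
Column B: 0.548×0 + 1.78×2.957 + 25.2×2.806 + (z_c − 0.548 − 26.98)×3.296
The z_c×3.296 term appears on both sides and cancels. Collect the known terms of each column as K = Σ(ρt)_known − 3.296 × (depth of known layers): K_A = 0 − 3.296×23.8 = −78.4448; K_B = 75.97466 − 3.296×(0.548 + 26.98) = −14.757628.
Balance: K_A + 23.8×ρ = K_B, so ρ = (K_B − K_A)/23.8 = 63.6872/23.8 = 2.68 g/cm³.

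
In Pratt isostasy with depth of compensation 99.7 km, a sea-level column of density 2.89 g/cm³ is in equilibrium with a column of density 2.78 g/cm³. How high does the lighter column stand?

ρ_ref D = ρ (D + h) → h = D (ρ_ref − ρ)/ρ.
h = 99.7 km × (2.89 − 2.78)/2.78 = 3.94 km.

3.94 km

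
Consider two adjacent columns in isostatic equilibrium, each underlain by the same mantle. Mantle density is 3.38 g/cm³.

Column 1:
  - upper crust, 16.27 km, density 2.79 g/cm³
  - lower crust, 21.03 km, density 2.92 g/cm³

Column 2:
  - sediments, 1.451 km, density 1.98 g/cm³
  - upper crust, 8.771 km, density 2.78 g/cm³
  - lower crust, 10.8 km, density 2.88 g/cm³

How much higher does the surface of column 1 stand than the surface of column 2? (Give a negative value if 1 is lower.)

For any compensation level in the mantle, the mantle terms cancel and isostasy reduces to e = (Σt_1 − Σt_2) − (Σ(ρt)_1 − Σ(ρt)_2) / ρ_m.
Σt_1 = 37.3 km; Σt_2 = 21.022 km; Σ(ρt)_1 = 106.8009; Σ(ρt)_2 = 58.36036 (in km·g/cm³).
e = (37.3 − 21.022) − (106.8009 − 58.36036) / 3.38 = 1.95 km.

1.95 km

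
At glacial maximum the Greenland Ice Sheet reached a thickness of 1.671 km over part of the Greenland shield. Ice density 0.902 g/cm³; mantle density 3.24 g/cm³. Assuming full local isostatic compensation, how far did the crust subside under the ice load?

0.465 km

For local isostatic compensation: the ice load ρ_ice t is balanced by mantle displaced below, ρ_m s.
s = t ρ_ice / ρ_m = 1.671 km × 0.902/3.24 = 0.465 km.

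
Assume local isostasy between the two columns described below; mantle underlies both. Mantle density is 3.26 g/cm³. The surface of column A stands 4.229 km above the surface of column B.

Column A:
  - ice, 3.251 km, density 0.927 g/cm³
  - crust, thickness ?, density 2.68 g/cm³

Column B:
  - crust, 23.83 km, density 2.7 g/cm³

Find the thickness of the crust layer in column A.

33.7 km

Take the compensation level at the base of the deeper column (depth z_c below the surface of column A) and equate Σ ρ_i t_i down to z_c; mantle fills any gap and the z_c terms cancel.
Column A: 3.251×0.927 + x×2.68 + (z_c − 3.251 − x)×3.26
Column B: 4.229×0 + 23.83×2.7 + (z_c − 4.229 − 23.83)×3.26
The z_c×3.26 term appears on both sides and cancels. Collect the known terms of each column as K = Σ(ρt)_known − 3.26 × (depth of known layers): K_A = 3.013677 − 3.26×3.251 = −7.584583; K_B = 64.341 − 3.26×(4.229 + 23.83) = −27.13134.
Balance: K_A − x×(3.26 − 2.68) = K_B, so x = (K_A − K_B)/(3.26 − 2.68) = 19.5468/0.58 = 33.7 km.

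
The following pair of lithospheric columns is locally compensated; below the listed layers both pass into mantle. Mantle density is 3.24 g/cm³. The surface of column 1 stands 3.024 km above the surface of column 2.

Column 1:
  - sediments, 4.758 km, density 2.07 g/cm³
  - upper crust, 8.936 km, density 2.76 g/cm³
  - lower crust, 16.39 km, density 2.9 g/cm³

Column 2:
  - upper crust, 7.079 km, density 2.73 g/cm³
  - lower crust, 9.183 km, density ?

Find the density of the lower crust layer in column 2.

3.02 g/cm³

Take the compensation level at the base of the deeper column (depth z_c below the surface of column 1) and equate Σ ρ_i t_i down to z_c; mantle fills any gap and the z_c terms cancel.
Column 1: 4.758×2.07 + 8.936×2.76 + 16.39×2.9 + (z_c − 30.084)×3.24
Column 2: 3.024×0 + 7.079×2.73 + 9.183×ρ + (z_c − 3.024 − 16.262)×3.24
The z_c×3.24 term appears on both sides and cancels. Collect the known terms of each column as K = Σ(ρt)_known − 3.24 × (depth of known layers): K_1 = 82.04342 − 3.24×30.084 = −15.42874; K_2 = 19.32567 − 3.24×(3.024 + 16.262) = −43.16097.
Balance: K_1 = K_2 + 9.183×ρ, so ρ = (K_1 − K_2)/9.183 = 27.7322/9.183 = 3.02 g/cm³.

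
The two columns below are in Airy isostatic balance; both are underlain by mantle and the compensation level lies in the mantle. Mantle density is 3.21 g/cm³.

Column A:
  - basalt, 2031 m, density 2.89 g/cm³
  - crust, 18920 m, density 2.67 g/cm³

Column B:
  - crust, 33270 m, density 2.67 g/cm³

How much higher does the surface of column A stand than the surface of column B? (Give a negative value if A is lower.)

−2210 m

For any compensation level in the mantle, the mantle terms cancel and isostasy reduces to e = (Σt_A − Σt_B) − (Σ(ρt)_A − Σ(ρt)_B) / ρ_m.
Σt_A = 20951 m; Σt_B = 33270 m; Σ(ρt)_A = 56385.99; Σ(ρt)_B = 88830.9 (in m·g/cm³).
e = (20951 − 33270) − (56385.99 − 88830.9) / 3.21 = −2210 m.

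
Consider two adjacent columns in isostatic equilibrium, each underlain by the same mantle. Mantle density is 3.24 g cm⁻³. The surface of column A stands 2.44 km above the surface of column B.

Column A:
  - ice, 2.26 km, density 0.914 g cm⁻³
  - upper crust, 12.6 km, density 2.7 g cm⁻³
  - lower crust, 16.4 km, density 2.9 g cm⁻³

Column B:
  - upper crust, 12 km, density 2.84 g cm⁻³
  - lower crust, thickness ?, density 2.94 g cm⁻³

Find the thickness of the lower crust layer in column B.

Take the compensation level at the base of the deeper column (depth z_c below the surface of column A) and equate Σ ρ_i t_i down to z_c; mantle fills any gap and the z_c terms cancel.
Column A: 2.26×0.914 + 12.6×2.7 + 16.4×2.9 + (z_c − 31.26)×3.24
Column B: 2.44×0 + 12×2.84 + x×2.94 + (z_c − 2.44 − 12 − x)×3.24
The z_c×3.24 term appears on both sides and cancels. Collect the known terms of each column as K = Σ(ρt)_known − 3.24 × (depth of known layers): K_A = 83.64564 − 3.24×31.26 = −17.63676; K_B = 34.08 − 3.24×(2.44 + 12) = −12.7056.
Balance: K_A = K_B − x×(3.24 − 2.94), so x = (K_B − K_A)/(3.24 − 2.94) = 4.93116/0.3 = 16.4 km.

16.4 km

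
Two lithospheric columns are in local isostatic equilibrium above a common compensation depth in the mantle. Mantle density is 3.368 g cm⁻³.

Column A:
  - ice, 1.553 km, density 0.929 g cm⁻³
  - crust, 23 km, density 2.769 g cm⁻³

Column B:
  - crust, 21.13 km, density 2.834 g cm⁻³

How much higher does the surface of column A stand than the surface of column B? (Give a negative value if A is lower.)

For any compensation level in the mantle, the mantle terms cancel and isostasy reduces to e = (Σt_A − Σt_B) − (Σ(ρt)_A − Σ(ρt)_B) / ρ_m.
Σt_A = 24.553 km; Σt_B = 21.13 km; Σ(ρt)_A = 65.129737; Σ(ρt)_B = 59.88242 (in km·g cm⁻³).
e = (24.553 − 21.13) − (65.129737 − 59.88242) / 3.368 = 1.87 km.

1.87 km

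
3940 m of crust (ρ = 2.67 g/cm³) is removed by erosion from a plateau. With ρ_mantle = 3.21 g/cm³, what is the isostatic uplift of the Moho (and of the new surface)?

Unloading: uplift u = e ρ_c/ρ_m = 3940 m × 2.67/3.21 = 3280 m.

3280 m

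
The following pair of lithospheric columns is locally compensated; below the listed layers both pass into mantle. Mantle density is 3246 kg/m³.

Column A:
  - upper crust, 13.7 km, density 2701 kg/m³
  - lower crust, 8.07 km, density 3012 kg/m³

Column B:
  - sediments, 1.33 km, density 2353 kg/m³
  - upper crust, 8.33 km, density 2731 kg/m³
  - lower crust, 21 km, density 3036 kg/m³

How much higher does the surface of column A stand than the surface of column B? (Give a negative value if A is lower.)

For any compensation level in the mantle, the mantle terms cancel and isostasy reduces to e = (Σt_A − Σt_B) − (Σ(ρt)_A − Σ(ρt)_B) / ρ_m.
Σt_A = 21.77 km; Σt_B = 30.66 km; Σ(ρt)_A = 61310.54; Σ(ρt)_B = 89634.72 (in km·kg/m³).
e = (21.77 − 30.66) − (61310.54 − 89634.72) / 3246 = −0.164 km.

−0.164 km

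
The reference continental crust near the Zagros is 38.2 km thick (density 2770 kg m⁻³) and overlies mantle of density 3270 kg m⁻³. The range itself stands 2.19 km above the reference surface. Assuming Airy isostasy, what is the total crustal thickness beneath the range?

Root depth r = h ρ_c / (ρ_m − ρ_c) = 2.19 km × 2770 / 500 = 12.13 km.
Total thickness = T + h + r = 38.2 km + 2.19 km + 12.13 km = 52.5 km.

52.5 km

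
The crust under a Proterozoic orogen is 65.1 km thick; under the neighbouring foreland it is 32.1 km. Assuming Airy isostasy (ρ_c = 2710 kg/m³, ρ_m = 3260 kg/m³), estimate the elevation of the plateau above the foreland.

5.57 km

Excess crust Δ = 65.1 km − 32.1 km = 33 km, split between elevation h and root r with h + r = Δ.
Airy balance ρ_c h = (ρ_m − ρ_c) r gives r = h ρ_c/(ρ_m − ρ_c), so h (1 + ρ_c/(ρ_m − ρ_c)) = Δ, i.e. h = Δ (ρ_m − ρ_c)/ρ_m.
h = 33 km × 550/3260 = 5.57 km.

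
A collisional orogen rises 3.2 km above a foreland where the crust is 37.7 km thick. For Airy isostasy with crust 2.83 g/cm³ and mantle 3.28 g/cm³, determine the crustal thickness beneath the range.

Root depth r = h ρ_c / (ρ_m − ρ_c) = 3.2 km × 2.83 / 0.45 = 20.12 km.
Total thickness = T + h + r = 37.7 km + 3.2 km + 20.12 km = 61 km.

61 km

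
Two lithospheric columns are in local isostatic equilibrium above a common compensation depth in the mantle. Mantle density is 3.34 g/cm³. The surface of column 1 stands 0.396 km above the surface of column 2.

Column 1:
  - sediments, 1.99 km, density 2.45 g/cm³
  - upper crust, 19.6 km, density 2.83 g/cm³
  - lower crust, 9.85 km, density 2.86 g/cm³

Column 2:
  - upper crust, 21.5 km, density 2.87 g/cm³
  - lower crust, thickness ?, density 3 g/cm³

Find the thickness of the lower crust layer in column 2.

Take the compensation level at the base of the deeper column (depth z_c below the surface of column 1) and equate Σ ρ_i t_i down to z_c; mantle fills any gap and the z_c terms cancel.
Column 1: 1.99×2.45 + 19.6×2.83 + 9.85×2.86 + (z_c − 31.44)×3.34
Column 2: 0.396×0 + 21.5×2.87 + x×3 + (z_c − 0.396 − 21.5 − x)×3.34
The z_c×3.34 term appears on both sides and cancels. Collect the known terms of each column as K = Σ(ρt)_known − 3.34 × (depth of known layers): K_1 = 88.5145 − 3.34×31.44 = −16.4951; K_2 = 61.705 − 3.34×(0.396 + 21.5) = −11.42764.
Balance: K_1 = K_2 − x×(3.34 − 3), so x = (K_2 − K_1)/(3.34 − 3) = 5.06746/0.34 = 14.9 km.

14.9 km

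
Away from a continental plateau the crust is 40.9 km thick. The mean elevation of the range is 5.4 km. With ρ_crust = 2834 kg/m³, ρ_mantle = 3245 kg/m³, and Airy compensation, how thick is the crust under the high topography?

83.5 km

Root depth r = h ρ_c / (ρ_m − ρ_c) = 5.4 km × 2834 / 411 = 37.24 km.
Total thickness = T + h + r = 40.9 km + 5.4 km + 37.24 km = 83.5 km.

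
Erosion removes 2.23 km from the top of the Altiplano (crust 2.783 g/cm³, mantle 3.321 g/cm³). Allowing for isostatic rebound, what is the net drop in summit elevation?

Rebound u = e ρ_c/ρ_m = 2.23 km × 2.783/3.321 = 1.869 km.
Net surface drop = e − u = 2.23 km − 1.869 km = e (ρ_m − ρ_c)/ρ_m = 0.361 km.

0.361 km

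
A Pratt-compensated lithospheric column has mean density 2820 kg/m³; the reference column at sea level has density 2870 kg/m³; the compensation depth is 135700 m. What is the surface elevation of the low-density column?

ρ_ref D = ρ (D + h) → h = D (ρ_ref − ρ)/ρ.
h = 135700 m × (2870 − 2820)/2820 = 2410 m.

2410 m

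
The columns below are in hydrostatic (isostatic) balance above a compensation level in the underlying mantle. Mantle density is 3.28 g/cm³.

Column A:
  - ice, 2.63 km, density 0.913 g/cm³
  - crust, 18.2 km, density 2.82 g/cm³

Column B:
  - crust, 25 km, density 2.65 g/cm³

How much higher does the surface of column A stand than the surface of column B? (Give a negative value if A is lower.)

For any compensation level in the mantle, the mantle terms cancel and isostasy reduces to e = (Σt_A − Σt_B) − (Σ(ρt)_A − Σ(ρt)_B) / ρ_m.
Σt_A = 20.83 km; Σt_B = 25 km; Σ(ρt)_A = 53.72519; Σ(ρt)_B = 66.25 (in km·g/cm³).
e = (20.83 − 25) − (53.72519 − 66.25) / 3.28 = −0.351 km.

−0.351 km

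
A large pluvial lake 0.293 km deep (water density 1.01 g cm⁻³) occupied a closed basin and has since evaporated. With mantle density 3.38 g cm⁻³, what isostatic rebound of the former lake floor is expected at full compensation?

u = d ρ_w/ρ_m = 0.293 km × 1.01/3.38 = 0.0876 km.

0.0876 km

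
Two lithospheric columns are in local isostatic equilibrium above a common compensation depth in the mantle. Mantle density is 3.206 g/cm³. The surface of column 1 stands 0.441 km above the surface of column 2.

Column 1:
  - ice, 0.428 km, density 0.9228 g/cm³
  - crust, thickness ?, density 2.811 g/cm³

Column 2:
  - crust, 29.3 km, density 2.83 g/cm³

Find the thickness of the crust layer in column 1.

29 km

Take the compensation level at the base of the deeper column (depth z_c below the surface of column 1) and equate Σ ρ_i t_i down to z_c; mantle fills any gap and the z_c terms cancel.
Column 1: 0.428×0.9228 + x×2.811 + (z_c − 0.428 − x)×3.206
Column 2: 0.441×0 + 29.3×2.83 + (z_c − 0.441 − 29.3)×3.206
The z_c×3.206 term appears on both sides and cancels. Collect the known terms of each column as K = Σ(ρt)_known − 3.206 × (depth of known layers): K_1 = 0.3949584 − 3.206×0.428 = −0.9772096; K_2 = 82.919 − 3.206×(0.441 + 29.3) = −12.430646.
Balance: K_1 − x×(3.206 − 2.811) = K_2, so x = (K_1 − K_2)/(3.206 − 2.811) = 11.4534/0.395 = 29 km.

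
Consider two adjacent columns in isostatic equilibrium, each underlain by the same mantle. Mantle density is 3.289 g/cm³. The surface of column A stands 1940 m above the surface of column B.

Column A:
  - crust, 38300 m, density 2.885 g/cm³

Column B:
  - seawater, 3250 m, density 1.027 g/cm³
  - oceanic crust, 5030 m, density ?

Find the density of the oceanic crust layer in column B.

2.94 g/cm³

Take the compensation level at the base of the deeper column (depth z_c below the surface of column A) and equate Σ ρ_i t_i down to z_c; mantle fills any gap and the z_c terms cancel.
Column A: 38300×2.885 + (z_c − 38300)×3.289
Column B: 1940×0 + 3250×1.027 + 5030×ρ + (z_c − 1940 − 8280)×3.289
The z_c×3.289 term appears on both sides and cancels. Collect the known terms of each column as K = Σ(ρt)_known − 3.289 × (depth of known layers): K_A = 110495.5 − 3.289×38300 = −15473.2; K_B = 3337.75 − 3.289×(1940 + 8280) = −30275.83.
Balance: K_A = K_B + 5030×ρ, so ρ = (K_A − K_B)/5030 = 14802.6/5030 = 2.94 g/cm³.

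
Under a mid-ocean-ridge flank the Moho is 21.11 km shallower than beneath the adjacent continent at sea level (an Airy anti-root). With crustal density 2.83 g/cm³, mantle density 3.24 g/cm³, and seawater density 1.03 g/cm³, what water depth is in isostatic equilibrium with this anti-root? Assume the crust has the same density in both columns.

4.81 km

Replacing a thickness d of crust by seawater at the top must be balanced by replacing crust with mantle at the base: d (ρ_c − ρ_w) = a (ρ_m − ρ_c).
d = a (ρ_m − ρ_c)/(ρ_c − ρ_w) = 21.11 km × 0.41/1.8 = 4.81 km.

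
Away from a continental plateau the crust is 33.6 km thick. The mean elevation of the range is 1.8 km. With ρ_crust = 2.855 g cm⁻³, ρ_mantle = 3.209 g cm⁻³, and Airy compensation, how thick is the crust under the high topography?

49.9 km

Root depth r = h ρ_c / (ρ_m − ρ_c) = 1.8 km × 2.855 / 0.354 = 14.52 km.
Total thickness = T + h + r = 33.6 km + 1.8 km + 14.52 km = 49.9 km.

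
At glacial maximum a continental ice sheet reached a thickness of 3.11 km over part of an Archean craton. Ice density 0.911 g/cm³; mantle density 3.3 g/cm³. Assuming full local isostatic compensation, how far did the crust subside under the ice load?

Equating mass per unit area of the two columns: the ice load ρ_ice t is balanced by mantle displaced below, ρ_m s.
s = t ρ_ice / ρ_m = 3.11 km × 0.911/3.3 = 0.859 km.

0.859 km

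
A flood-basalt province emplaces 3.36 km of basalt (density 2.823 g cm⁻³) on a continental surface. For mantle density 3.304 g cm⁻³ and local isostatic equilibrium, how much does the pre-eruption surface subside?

2.87 km

Subaerial loading: s = t ρ_load / ρ_m.
s = 3.36 km × 2.823/3.304 = 2.87 km.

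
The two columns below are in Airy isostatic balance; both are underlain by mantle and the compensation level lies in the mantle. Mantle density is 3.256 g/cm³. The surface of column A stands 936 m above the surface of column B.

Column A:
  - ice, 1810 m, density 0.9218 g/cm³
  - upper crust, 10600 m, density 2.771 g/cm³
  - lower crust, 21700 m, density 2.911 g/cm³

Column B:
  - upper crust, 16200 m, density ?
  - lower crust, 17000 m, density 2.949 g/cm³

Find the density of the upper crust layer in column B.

2.73 g/cm³

Take the compensation level at the base of the deeper column (depth z_c below the surface of column A) and equate Σ ρ_i t_i down to z_c; mantle fills any gap and the z_c terms cancel.
Column A: 1810×0.9218 + 10600×2.771 + 21700×2.911 + (z_c − 34110)×3.256
Column B: 936×0 + 16200×ρ + 17000×2.949 + (z_c − 936 − 33200)×3.256
The z_c×3.256 term appears on both sides and cancels. Collect the known terms of each column as K = Σ(ρt)_known − 3.256 × (depth of known layers): K_A = 94209.758 − 3.256×34110 = −16852.402; K_B = 50133 − 3.256×(936 + 33200) = −61013.816.
Balance: K_A = K_B + 16200×ρ, so ρ = (K_A − K_B)/16200 = 44161.4/16200 = 2.73 g/cm³.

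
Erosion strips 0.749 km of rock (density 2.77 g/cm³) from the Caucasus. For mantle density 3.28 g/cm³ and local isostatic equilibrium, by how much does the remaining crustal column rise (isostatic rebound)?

Unloading: uplift u = e ρ_c/ρ_m = 0.749 km × 2.77/3.28 = 0.633 km.

0.633 km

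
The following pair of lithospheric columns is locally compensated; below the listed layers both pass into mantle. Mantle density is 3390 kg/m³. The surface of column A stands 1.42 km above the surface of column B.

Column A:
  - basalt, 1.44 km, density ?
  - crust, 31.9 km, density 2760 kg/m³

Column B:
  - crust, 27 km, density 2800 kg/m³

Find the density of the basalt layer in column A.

Take the compensation level at the base of the deeper column (depth z_c below the surface of column A) and equate Σ ρ_i t_i down to z_c; mantle fills any gap and the z_c terms cancel.
Column A: 1.44×ρ + 31.9×2760 + (z_c − 33.34)×3390
Column B: 1.42×0 + 27×2800 + (z_c − 1.42 − 27)×3390
The z_c×3390 term appears on both sides and cancels. Collect the known terms of each column as K = Σ(ρt)_known − 3390 × (depth of known layers): K_A = 88044 − 3390×33.34 = −24978.6; K_B = 75600 − 3390×(1.42 + 27) = −20743.8.
Balance: K_A + 1.44×ρ = K_B, so ρ = (K_B − K_A)/1.44 = 4234.8/1.44 = 2940 kg/m³.

2940 kg/m³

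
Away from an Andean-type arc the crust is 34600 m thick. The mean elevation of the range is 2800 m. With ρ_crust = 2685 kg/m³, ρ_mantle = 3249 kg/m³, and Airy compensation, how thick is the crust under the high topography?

50700 m

Root depth r = h ρ_c / (ρ_m − ρ_c) = 2800 m × 2685 / 564 = 13330 m.
Total thickness = T + h + r = 34600 m + 2800 m + 13330 m = 50700 m.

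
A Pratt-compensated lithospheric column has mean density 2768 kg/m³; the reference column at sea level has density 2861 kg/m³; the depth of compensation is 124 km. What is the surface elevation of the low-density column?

4.17 km

ρ_ref D = ρ (D + h) → h = D (ρ_ref − ρ)/ρ.
h = 124 km × (2861 − 2768)/2768 = 4.17 km.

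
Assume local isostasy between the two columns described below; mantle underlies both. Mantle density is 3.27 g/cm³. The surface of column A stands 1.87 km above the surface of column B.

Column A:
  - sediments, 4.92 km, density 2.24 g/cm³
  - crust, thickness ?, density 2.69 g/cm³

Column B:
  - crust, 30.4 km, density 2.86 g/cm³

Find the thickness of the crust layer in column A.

23.3 km

Take the compensation level at the base of the deeper column (depth z_c below the surface of column A) and equate Σ ρ_i t_i down to z_c; mantle fills any gap and the z_c terms cancel.
Column A: 4.92×2.24 + x×2.69 + (z_c − 4.92 − x)×3.27
Column B: 1.87×0 + 30.4×2.86 + (z_c − 1.87 − 30.4)×3.27
The z_c×3.27 term appears on both sides and cancels. Collect the known terms of each column as K = Σ(ρt)_known − 3.27 × (depth of known layers): K_A = 11.0208 − 3.27×4.92 = −5.0676; K_B = 86.944 − 3.27×(1.87 + 30.4) = −18.5789.
Balance: K_A − x×(3.27 − 2.69) = K_B, so x = (K_A − K_B)/(3.27 − 2.69) = 13.5113/0.58 = 23.3 km.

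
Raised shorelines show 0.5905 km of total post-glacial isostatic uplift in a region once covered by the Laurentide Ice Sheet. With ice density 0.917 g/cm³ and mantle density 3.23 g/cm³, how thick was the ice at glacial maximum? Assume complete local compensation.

2.08 km

u = t ρ_ice/ρ_m → t = u ρ_m/ρ_ice = 0.5905 km × 3.23/0.917 = 2.08 km.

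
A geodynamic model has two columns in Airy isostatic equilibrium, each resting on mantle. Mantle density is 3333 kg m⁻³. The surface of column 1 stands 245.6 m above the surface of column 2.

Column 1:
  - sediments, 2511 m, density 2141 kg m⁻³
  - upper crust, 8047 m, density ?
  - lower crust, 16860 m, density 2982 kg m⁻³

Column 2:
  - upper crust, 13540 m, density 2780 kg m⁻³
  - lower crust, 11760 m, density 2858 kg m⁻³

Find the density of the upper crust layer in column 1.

Take the compensation level at the base of the deeper column (depth z_c below the surface of column 1) and equate Σ ρ_i t_i down to z_c; mantle fills any gap and the z_c terms cancel.
Column 1: 2511×2141 + 8047×ρ + 16860×2982 + (z_c − 27418)×3333
Column 2: 245.6×0 + 13540×2780 + 11760×2858 + (z_c − 245.6 − 25300)×3333
The z_c×3333 term appears on both sides and cancels. Collect the known terms of each column as K = Σ(ρt)_known − 3333 × (depth of known layers): K_1 = 55652571 − 3333×27418 = −35731623; K_2 = 71251280 − 3333×(245.6 + 25300) = −13892204.8.
Balance: K_1 + 8047×ρ = K_2, so ρ = (K_2 − K_1)/8047 = 21839400/8047 = 2710 kg m⁻³.

2710 kg m⁻³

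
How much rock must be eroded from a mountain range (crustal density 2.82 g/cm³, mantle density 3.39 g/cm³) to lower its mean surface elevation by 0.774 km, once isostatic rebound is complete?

Net drop Δ = e − u = e − e ρ_c/ρ_m = e (ρ_m − ρ_c)/ρ_m.
e = Δ ρ_m/(ρ_m − ρ_c) = 0.774 km × 3.39/0.57 = 4.6 km.

4.6 km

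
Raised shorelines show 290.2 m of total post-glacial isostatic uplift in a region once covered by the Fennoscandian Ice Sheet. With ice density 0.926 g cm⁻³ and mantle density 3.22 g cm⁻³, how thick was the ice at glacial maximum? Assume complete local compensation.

u = t ρ_ice/ρ_m → t = u ρ_m/ρ_ice = 290.2 m × 3.22/0.926 = 1010 m.

1010 m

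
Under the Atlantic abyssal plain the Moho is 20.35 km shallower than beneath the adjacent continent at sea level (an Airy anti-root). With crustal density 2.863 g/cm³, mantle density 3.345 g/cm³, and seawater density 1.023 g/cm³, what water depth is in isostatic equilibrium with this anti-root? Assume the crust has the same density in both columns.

Replacing a thickness d of crust by seawater at the top must be balanced by replacing crust with mantle at the base: d (ρ_c − ρ_w) = a (ρ_m − ρ_c).
d = a (ρ_m − ρ_c)/(ρ_c − ρ_w) = 20.35 km × 0.482/1.84 = 5.33 km.

5.33 km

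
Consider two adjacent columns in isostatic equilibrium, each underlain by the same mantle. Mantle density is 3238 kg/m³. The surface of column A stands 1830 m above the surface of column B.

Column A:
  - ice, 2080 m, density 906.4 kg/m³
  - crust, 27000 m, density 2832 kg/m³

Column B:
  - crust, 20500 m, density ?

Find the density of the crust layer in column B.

Take the compensation level at the base of the deeper column (depth z_c below the surface of column A) and equate Σ ρ_i t_i down to z_c; mantle fills any gap and the z_c terms cancel.
Column A: 2080×906.4 + 27000×2832 + (z_c − 29080)×3238
Column B: 1830×0 + 20500×ρ + (z_c − 1830 − 20500)×3238
The z_c×3238 term appears on both sides and cancels. Collect the known terms of each column as K = Σ(ρt)_known − 3238 × (depth of known layers): K_A = 78349312 − 3238×29080 = −15811728; K_B = 0 − 3238×(1830 + 20500) = −72304540.
Balance: K_A = K_B + 20500×ρ, so ρ = (K_A − K_B)/20500 = 56492800/20500 = 2760 kg/m³.

2760 kg/m³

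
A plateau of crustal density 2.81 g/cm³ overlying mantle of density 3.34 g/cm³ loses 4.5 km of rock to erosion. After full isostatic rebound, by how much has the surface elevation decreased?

Rebound u = e ρ_c/ρ_m = 4.5 km × 2.81/3.34 = 3.786 km.
Net surface drop = e − u = 4.5 km − 3.786 km = e (ρ_m − ρ_c)/ρ_m = 0.714 km.

0.714 km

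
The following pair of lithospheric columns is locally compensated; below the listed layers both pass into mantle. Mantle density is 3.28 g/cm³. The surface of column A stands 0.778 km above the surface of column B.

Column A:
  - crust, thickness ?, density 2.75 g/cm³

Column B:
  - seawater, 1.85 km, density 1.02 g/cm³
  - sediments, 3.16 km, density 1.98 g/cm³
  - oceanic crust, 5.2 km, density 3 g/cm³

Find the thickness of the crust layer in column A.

Take the compensation level at the base of the deeper column (depth z_c below the surface of column A) and equate Σ ρ_i t_i down to z_c; mantle fills any gap and the z_c terms cancel.
Column A: x×2.75 + (z_c − 0 − x)×3.28
Column B: 0.778×0 + 1.85×1.02 + 3.16×1.98 + 5.2×3 + (z_c − 0.778 − 10.21)×3.28
The z_c×3.28 term appears on both sides and cancels. Collect the known terms of each column as K = Σ(ρt)_known − 3.28 × (depth of known layers): K_A = 0 − 3.28×0 = 0; K_B = 23.7438 − 3.28×(0.778 + 10.21) = −12.29684.
Balance: K_A − x×(3.28 − 2.75) = K_B, so x = (K_A − K_B)/(3.28 − 2.75) = 12.2968/0.53 = 23.2 km.

23.2 km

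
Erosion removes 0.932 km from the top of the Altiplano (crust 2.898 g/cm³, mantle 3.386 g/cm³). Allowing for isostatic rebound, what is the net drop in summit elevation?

0.134 km

Rebound u = e ρ_c/ρ_m = 0.932 km × 2.898/3.386 = 0.7977 km.
Net surface drop = e − u = 0.932 km − 0.7977 km = e (ρ_m − ρ_c)/ρ_m = 0.134 km.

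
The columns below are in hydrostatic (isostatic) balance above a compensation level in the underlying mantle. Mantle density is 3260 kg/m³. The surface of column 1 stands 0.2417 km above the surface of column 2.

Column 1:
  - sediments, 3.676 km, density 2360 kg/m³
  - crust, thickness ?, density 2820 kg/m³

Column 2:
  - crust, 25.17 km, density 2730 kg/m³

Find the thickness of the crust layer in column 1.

24.6 km

Take the compensation level at the base of the deeper column (depth z_c below the surface of column 1) and equate Σ ρ_i t_i down to z_c; mantle fills any gap and the z_c terms cancel.
Column 1: 3.676×2360 + x×2820 + (z_c − 3.676 − x)×3260
Column 2: 0.2417×0 + 25.17×2730 + (z_c − 0.2417 − 25.17)×3260
The z_c×3260 term appears on both sides and cancels. Collect the known terms of each column as K = Σ(ρt)_known − 3260 × (depth of known layers): K_1 = 8675.36 − 3260×3.676 = −3308.4; K_2 = 68714.1 − 3260×(0.2417 + 25.17) = −14128.042.
Balance: K_1 − x×(3260 − 2820) = K_2, so x = (K_1 − K_2)/(3260 − 2820) = 10819.6/440 = 24.6 km.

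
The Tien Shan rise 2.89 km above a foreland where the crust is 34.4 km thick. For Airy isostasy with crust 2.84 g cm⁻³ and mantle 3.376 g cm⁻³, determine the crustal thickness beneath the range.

52.6 km

Root depth r = h ρ_c / (ρ_m − ρ_c) = 2.89 km × 2.84 / 0.536 = 15.31 km.
Total thickness = T + h + r = 34.4 km + 2.89 km + 15.31 km = 52.6 km.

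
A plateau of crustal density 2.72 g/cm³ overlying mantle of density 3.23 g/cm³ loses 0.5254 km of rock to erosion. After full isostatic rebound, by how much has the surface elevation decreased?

0.083 km

Rebound u = e ρ_c/ρ_m = 0.5254 km × 2.72/3.23 = 0.4424 km.
Net surface drop = e − u = 0.5254 km − 0.4424 km = e (ρ_m − ρ_c)/ρ_m = 0.083 km.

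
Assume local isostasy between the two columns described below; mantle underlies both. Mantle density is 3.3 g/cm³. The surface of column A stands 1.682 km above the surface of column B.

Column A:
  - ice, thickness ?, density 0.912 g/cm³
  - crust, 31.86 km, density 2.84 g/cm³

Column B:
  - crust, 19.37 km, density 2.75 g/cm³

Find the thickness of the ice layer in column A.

Take the compensation level at the base of the deeper column (depth z_c below the surface of column A) and equate Σ ρ_i t_i down to z_c; mantle fills any gap and the z_c terms cancel.
Column A: x×0.912 + 31.86×2.84 + (z_c − 31.86 − x)×3.3
Column B: 1.682×0 + 19.37×2.75 + (z_c − 1.682 − 19.37)×3.3
The z_c×3.3 term appears on both sides and cancels. Collect the known terms of each column as K = Σ(ρt)_known − 3.3 × (depth of known layers): K_A = 90.4824 − 3.3×31.86 = −14.6556; K_B = 53.2675 − 3.3×(1.682 + 19.37) = −16.2041.
Balance: K_A − x×(3.3 − 0.912) = K_B, so x = (K_A − K_B)/(3.3 − 0.912) = 1.5485/2.388 = 0.648 km.

0.648 km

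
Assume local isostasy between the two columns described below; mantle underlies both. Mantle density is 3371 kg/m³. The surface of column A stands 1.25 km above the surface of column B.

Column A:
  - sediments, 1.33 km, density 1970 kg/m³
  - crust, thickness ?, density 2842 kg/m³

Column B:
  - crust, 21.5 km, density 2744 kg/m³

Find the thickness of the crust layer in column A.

Take the compensation level at the base of the deeper column (depth z_c below the surface of column A) and equate Σ ρ_i t_i down to z_c; mantle fills any gap and the z_c terms cancel.
Column A: 1.33×1970 + x×2842 + (z_c − 1.33 − x)×3371
Column B: 1.25×0 + 21.5×2744 + (z_c − 1.25 − 21.5)×3371
The z_c×3371 term appears on both sides and cancels. Collect the known terms of each column as K = Σ(ρt)_known − 3371 × (depth of known layers): K_A = 2620.1 − 3371×1.33 = −1863.33; K_B = 58996 − 3371×(1.25 + 21.5) = −17694.25.
Balance: K_A − x×(3371 − 2842) = K_B, so x = (K_A − K_B)/(3371 − 2842) = 15830.9/529 = 29.9 km.

29.9 km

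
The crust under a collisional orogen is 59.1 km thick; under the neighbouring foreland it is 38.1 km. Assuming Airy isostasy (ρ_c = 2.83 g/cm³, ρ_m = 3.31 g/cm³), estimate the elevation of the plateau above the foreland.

3.05 km

Excess crust Δ = 59.1 km − 38.1 km = 21 km, split between elevation h and root r with h + r = Δ.
Airy balance ρ_c h = (ρ_m − ρ_c) r gives r = h ρ_c/(ρ_m − ρ_c), so h (1 + ρ_c/(ρ_m − ρ_c)) = Δ, i.e. h = Δ (ρ_m − ρ_c)/ρ_m.
h = 21 km × 0.48/3.31 = 3.05 km.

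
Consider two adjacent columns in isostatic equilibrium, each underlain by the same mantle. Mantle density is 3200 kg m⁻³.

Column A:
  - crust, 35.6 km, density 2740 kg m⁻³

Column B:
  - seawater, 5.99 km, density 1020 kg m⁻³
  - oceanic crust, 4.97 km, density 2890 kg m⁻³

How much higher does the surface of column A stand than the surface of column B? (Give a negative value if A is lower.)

0.555 km

For any compensation level in the mantle, the mantle terms cancel and isostasy reduces to e = (Σt_A − Σt_B) − (Σ(ρt)_A − Σ(ρt)_B) / ρ_m.
Σt_A = 35.6 km; Σt_B = 10.96 km; Σ(ρt)_A = 97544; Σ(ρt)_B = 20473.1 (in km·kg m⁻³).
e = (35.6 − 10.96) − (97544 − 20473.1) / 3200 = 0.555 km.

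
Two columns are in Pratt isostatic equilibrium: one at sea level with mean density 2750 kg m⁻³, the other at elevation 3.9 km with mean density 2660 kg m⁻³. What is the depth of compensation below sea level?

ρ_ref D = ρ (D + h) → D (ρ_ref − ρ) = ρ h.
D = ρ h/(ρ_ref − ρ) = 2660 × 3.9 km/(2750 − 2660) = 115 km.

115 km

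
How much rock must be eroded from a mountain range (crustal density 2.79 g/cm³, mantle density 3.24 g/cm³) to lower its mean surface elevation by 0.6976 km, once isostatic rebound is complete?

Net drop Δ = e − u = e − e ρ_c/ρ_m = e (ρ_m − ρ_c)/ρ_m.
e = Δ ρ_m/(ρ_m − ρ_c) = 0.6976 km × 3.24/0.45 = 5.02 km.

5.02 km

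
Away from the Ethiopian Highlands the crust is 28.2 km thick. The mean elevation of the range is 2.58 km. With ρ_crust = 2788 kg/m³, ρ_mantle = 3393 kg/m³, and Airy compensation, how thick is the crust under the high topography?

Root depth r = h ρ_c / (ρ_m − ρ_c) = 2.58 km × 2788 / 605 = 11.89 km.
Total thickness = T + h + r = 28.2 km + 2.58 km + 11.89 km = 42.7 km.

42.7 km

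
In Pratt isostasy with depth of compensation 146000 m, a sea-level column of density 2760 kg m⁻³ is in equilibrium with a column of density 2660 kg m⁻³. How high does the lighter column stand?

ρ_ref D = ρ (D + h) → h = D (ρ_ref − ρ)/ρ.
h = 146000 m × (2760 − 2660)/2660 = 5490 m.

5490 m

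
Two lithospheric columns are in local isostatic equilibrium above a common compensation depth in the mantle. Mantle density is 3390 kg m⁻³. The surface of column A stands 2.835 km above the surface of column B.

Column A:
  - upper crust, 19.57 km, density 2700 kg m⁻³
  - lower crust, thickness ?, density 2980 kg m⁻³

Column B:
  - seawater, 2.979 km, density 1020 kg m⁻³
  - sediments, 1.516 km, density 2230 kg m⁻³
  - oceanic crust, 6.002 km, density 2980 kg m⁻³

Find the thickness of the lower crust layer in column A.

18 km

Take the compensation level at the base of the deeper column (depth z_c below the surface of column A) and equate Σ ρ_i t_i down to z_c; mantle fills any gap and the z_c terms cancel.
Column A: 19.57×2700 + x×2980 + (z_c − 19.57 − x)×3390
Column B: 2.835×0 + 2.979×1020 + 1.516×2230 + 6.002×2980 + (z_c − 2.835 − 10.497)×3390
The z_c×3390 term appears on both sides and cancels. Collect the known terms of each column as K = Σ(ρt)_known − 3390 × (depth of known layers): K_A = 52839 − 3390×19.57 = −13503.3; K_B = 24305.22 − 3390×(2.835 + 10.497) = −20890.26.
Balance: K_A − x×(3390 − 2980) = K_B, so x = (K_A − K_B)/(3390 − 2980) = 7386.96/410 = 18 km.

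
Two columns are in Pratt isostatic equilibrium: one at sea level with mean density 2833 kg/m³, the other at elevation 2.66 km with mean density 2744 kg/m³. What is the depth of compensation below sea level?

82 km

ρ_ref D = ρ (D + h) → D (ρ_ref − ρ) = ρ h.
D = ρ h/(ρ_ref − ρ) = 2744 × 2.66 km/(2833 − 2744) = 82 km.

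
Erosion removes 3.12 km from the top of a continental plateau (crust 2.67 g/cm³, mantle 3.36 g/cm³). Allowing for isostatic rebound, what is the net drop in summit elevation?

Rebound u = e ρ_c/ρ_m = 3.12 km × 2.67/3.36 = 2.479 km.
Net surface drop = e − u = 3.12 km − 2.479 km = e (ρ_m − ρ_c)/ρ_m = 0.641 km.

0.641 km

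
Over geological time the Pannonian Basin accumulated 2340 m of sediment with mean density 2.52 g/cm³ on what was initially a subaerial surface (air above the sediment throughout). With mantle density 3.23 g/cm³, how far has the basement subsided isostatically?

Subaerial load: s = t ρ_sed / ρ_m = 2340 m × 2.52/3.23 = 1830 m.

1830 m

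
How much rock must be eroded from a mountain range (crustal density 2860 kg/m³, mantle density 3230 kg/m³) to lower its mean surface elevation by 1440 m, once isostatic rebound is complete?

Net drop Δ = e − u = e − e ρ_c/ρ_m = e (ρ_m − ρ_c)/ρ_m.
e = Δ ρ_m/(ρ_m − ρ_c) = 1440 m × 3230/370 = 12600 m.

12600 m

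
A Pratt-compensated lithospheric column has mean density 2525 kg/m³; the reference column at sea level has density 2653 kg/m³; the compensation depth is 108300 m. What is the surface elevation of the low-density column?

5490 m

ρ_ref D = ρ (D + h) → h = D (ρ_ref − ρ)/ρ.
h = 108300 m × (2653 − 2525)/2525 = 5490 m.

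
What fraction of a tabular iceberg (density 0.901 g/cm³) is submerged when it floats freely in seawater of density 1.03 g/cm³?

0.875

Submerged fraction = ρ_obj/ρ_fluid = 0.901/1.03 = 0.875.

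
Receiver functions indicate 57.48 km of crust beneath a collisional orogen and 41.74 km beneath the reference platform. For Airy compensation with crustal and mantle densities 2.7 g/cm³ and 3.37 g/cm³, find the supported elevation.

3.13 km

Excess crust Δ = 57.48 km − 41.74 km = 15.74 km, split between elevation h and root r with h + r = Δ.
Airy balance ρ_c h = (ρ_m − ρ_c) r gives r = h ρ_c/(ρ_m − ρ_c), so h (1 + ρ_c/(ρ_m − ρ_c)) = Δ, i.e. h = Δ (ρ_m − ρ_c)/ρ_m.
h = 15.74 km × 0.67/3.37 = 3.13 km.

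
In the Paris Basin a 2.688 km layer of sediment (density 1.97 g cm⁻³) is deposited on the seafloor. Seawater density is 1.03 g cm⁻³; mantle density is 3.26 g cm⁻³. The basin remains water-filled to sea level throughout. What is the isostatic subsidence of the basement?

1.13 km

Submarine loading: the sediment displaces seawater, and the subsidence is in turn flooded, so s (ρ_m − ρ_w) = t (ρ_sed − ρ_w).
s = 2.688 km × (1.97 − 1.03) / (3.26 − 1.03) = 1.13 km.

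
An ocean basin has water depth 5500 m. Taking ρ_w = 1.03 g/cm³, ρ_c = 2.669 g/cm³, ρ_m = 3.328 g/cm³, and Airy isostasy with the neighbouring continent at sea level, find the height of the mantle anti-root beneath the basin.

By Archimedes' principle applied to the lithosphere: replacing crust with seawater at the top is compensated by replacing crust with mantle at the base: d (ρ_c − ρ_w) = a (ρ_m − ρ_c).
a = d (ρ_c − ρ_w)/(ρ_m − ρ_c) = 5500 m × 1.639/0.659 = 13700 m.

13700 m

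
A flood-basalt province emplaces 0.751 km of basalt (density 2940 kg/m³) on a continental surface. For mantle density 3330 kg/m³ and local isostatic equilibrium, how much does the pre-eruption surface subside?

Subaerial loading: s = t ρ_load / ρ_m.
s = 0.751 km × 2940/3330 = 0.663 km.

0.663 km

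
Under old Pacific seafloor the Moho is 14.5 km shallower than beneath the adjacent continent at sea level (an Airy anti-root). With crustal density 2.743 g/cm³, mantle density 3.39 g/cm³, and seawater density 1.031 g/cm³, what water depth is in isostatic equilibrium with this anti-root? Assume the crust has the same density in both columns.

Replacing a thickness d of crust by seawater at the top must be balanced by replacing crust with mantle at the base: d (ρ_c − ρ_w) = a (ρ_m − ρ_c).
d = a (ρ_m − ρ_c)/(ρ_c − ρ_w) = 14.5 km × 0.647/1.712 = 5.48 km.

5.48 km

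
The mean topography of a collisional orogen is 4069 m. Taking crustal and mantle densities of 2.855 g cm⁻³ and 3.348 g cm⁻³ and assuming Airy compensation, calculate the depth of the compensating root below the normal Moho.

By Archimedes' principle applied to the lithosphere: the weight of the topography is balanced by the buoyancy of the root, ρ_c h = (ρ_m − ρ_c) r.
r = h · ρ_c / (ρ_m − ρ_c) = 4069 m × 2.855 / (3.348 − 2.855) = 23600 m.

23600 m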